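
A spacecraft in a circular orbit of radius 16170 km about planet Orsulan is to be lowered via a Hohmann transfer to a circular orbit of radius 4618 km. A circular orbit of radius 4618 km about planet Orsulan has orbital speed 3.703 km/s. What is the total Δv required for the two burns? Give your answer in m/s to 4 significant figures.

From the circular-orbit relation v² = μ/r at r = 4618 km: μ = v²r = (3.703)² × 4618 = 63323.0 km³/s².
The Hohmann ellipse has a_t = (r₁ + r₂)/2 = 10394 km.
At r₁ the circular-orbit speed is v₁ = √(μ/r₁) = 1.97891 km/s.
Transfer-orbit speed at r₁ (v² = μ(2/r − 1/a)): v_a = √[μ(2/r₁ − 1/a_t)] = 1.31905 km/s.
First burn Δv₁ = |v_a − v₁| = 0.6599 km/s.
At r₂, v₂ = √(μ/r₂) = 3.7030 km/s.
Transfer-orbit speed at r₂: v_p = √[μ(2/r₂ − 1/a_t)] = 4.6187 km/s.
Second burn Δv₂ = |v₂ − v_p| = 0.9157 km/s.
Total Δv = Δv₁ + Δv₂ = 1.576 km/s.

Δv = 1576 m/s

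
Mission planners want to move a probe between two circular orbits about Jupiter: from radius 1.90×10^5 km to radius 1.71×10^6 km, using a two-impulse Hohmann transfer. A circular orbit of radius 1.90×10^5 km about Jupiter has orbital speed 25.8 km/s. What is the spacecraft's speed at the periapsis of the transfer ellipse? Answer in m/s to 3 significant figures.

v = 34600 m/s

From the circular-orbit relation v² = μ/r at r = 1.90×10^5 km: μ = v²r = (25.8)² × 1.90×10^5 = 1.26472×10^8 km³/s².
The Hohmann ellipse has a_t = (r₁ + r₂)/2 = 9.500×10^5 km.
The periapsis of the transfer ellipse is at r = 1.900×10^5 km.
Applying v² = μ(2/r − 1/a_t): v = 34.61 km/s.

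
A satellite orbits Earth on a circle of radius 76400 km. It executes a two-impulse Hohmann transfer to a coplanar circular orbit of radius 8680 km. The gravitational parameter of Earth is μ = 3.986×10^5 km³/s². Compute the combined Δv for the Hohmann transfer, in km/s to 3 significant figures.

Δv = 3.56 km/s

The Hohmann ellipse has a_t = (r₁ + r₂)/2 = 42540 km.
Circular speed at r₁: v₁ = √(μ/r₁) = √(3.986×10^5/76400) = 2.284 km/s.
Transfer-orbit speed at r₁ (vis-viva): v_a = √[μ(2/r₁ − 1/a_t)] = 1.032 km/s.
First burn Δv₁ = |v_a − v₁| = 1.252 km/s.
At r₂, v₂ = √(μ/r₂) = 6.7766 km/s.
Transfer-orbit speed at r₂: v_p = √[μ(2/r₂ − 1/a_t)] = 9.0815 km/s.
Second burn Δv₂ = |v₂ − v_p| = 2.305 km/s.
Δv = Δv₁ + Δv₂ = 1.252 + 2.305 = 3.557 km/s.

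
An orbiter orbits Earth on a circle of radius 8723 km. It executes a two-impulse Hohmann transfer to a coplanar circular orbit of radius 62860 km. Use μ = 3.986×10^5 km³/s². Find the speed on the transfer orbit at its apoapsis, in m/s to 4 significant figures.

Transfer-ellipse semi-major axis a_t = (r₁ + r₂)/2 = (8723 + 62860)/2 = 35791.5 km.
At apoapsis, r = 62860 km.
From the vis-viva equation, v = √[μ(2/r − 1/a_t)] = 1.243 km/s.

v = 1243 m/s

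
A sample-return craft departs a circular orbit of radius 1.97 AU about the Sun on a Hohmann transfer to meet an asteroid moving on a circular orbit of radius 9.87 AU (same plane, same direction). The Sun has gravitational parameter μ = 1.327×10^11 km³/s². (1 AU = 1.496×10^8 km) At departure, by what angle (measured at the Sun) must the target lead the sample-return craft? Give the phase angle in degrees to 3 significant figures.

φ = 96.4°

In km: r₁ = 1.97 × 1.496×10^8 = 2.94712×10^8 km; r₂ = 9.87 × 1.496×10^8 = 1.476552×10^9 km.
The Hohmann ellipse has a_t = (r₁ + r₂)/2 = 8.85632×10^8 km.
Transfer time t = π√(a_t³/μ) = 2.273×10^8 s.
Target angular speed ω₂ = √(μ/r₂³) = 6.420×10^-9 rad/s.
Angle swept by the target during transfer: ω₂·t = 1.4593 rad = 83.61°.
Arrival is 180° from departure on the ellipse, so φ = 180° − 83.61° = 96.4°.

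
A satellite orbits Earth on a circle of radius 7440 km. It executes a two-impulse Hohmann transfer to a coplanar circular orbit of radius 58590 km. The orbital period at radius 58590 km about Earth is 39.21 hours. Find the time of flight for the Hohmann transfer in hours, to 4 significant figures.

t = 8.293 hours

From Kepler's third law T² = 4π²r³/μ at r = 58590 km, T = 39.21 hours = 39.21 × 3600 s = 1.41156×10^5 s: μ = 4π²r³/T² = 3.98503×10^5 km³/s².
Semi-major axis of the transfer orbit: a_t = (7440 + 58590)/2 = 33015 km.
By Kepler's third law the transfer-orbit period is T = 2π√(a_t³/μ), so t = T/2 = 29854 s.
Converting: 29854 s ÷ 3600 s/hour = 8.293 hours.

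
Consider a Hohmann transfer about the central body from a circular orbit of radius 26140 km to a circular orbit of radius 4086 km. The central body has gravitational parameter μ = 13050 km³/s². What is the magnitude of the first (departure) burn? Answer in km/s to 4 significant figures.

Semi-major axis of the transfer orbit: a_t = (26140 + 4086)/2 = 15113 km.
On the circular orbit at r = 26140 km, v_c = √(μ/r) = 0.7066 km/s.
Transfer-orbit speed at the same r (vis-viva, a = a_t): v_t = √[μ(2/r − 1/a_t)] = 0.3674 km/s.
Δv₁ = |v_t − v_c| = |0.3674 − 0.7066| = 0.3392 km/s.

Δv₁ = 0.3392 km/s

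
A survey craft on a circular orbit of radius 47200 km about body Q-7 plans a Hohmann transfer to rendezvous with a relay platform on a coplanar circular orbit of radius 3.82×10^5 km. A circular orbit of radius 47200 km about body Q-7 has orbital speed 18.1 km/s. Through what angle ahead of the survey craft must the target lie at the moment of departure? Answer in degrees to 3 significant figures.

φ = 104°

From the circular-orbit relation v² = μ/r at r = 47200 km: μ = v²r = (18.1)² × 47200 = 1.54632×10^7 km³/s².
Semi-major axis of the transfer orbit: a_t = (47200 + 3.820×10^5)/2 = 2.146×10^5 km.
The half-period of the transfer ellipse is t = π√(a_t³/μ) = 79423 s.
Target angular speed ω₂ = √(μ/r₂³) = 1.6655×10^-5 rad/s.
Angle swept by the target during transfer: ω₂·t = 1.3228 rad = 75.79°.
The survey craft traverses 180° on the transfer ellipse, so the target must lead by 180° − 75.79° = 104°.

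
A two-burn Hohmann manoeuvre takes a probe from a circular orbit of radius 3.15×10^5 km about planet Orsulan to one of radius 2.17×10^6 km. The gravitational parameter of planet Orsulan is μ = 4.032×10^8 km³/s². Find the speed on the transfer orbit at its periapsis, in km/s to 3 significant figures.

Semi-major axis of the transfer orbit: a_t = (3.150×10^5 + 2.170×10^6)/2 = 1.2425×10^6 km.
At periapsis, r = 3.150×10^5 km.
Applying v² = μ(2/r − 1/a_t): v = 47.28 km/s.

v = 47.3 km/s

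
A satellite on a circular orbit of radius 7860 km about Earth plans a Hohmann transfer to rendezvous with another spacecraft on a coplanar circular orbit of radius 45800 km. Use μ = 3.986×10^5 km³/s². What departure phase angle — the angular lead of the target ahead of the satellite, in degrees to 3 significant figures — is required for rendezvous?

Transfer-ellipse semi-major axis a_t = (r₁ + r₂)/2 = (7860 + 45800)/2 = 26830 km.
The half-period of the transfer ellipse is t = π√(a_t³/μ) = 21870 s.
The target's mean motion on its circular orbit is ω₂ = √(μ/r₂³) = 6.441×10^-5 rad/s.
Angle swept by the target during transfer: ω₂·t = 1.4086 rad = 80.71°.
Arrival is 180° from departure on the ellipse, so φ = 180° − 80.71° = 99.3°.

φ = 99.3°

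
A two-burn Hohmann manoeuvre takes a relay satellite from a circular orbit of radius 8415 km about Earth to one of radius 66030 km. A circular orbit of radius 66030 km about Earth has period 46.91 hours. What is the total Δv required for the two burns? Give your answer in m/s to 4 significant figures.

From Kepler's third law T² = 4π²r³/μ at r = 66030 km, T = 46.91 hours = 46.91 × 3600 s = 1.68876×10^5 s: μ = 4π²r³/T² = 3.98518×10^5 km³/s².
The Hohmann ellipse has a_t = (r₁ + r₂)/2 = 37222.5 km.
At r₁ the circular-orbit speed is v₁ = √(μ/r₁) = 6.882 km/s.
On the transfer ellipse at r₁, v² = μ(2/r − 1/a) gives v_p = √[μ(2/r₁ − 1/a_t)] = 9.166 km/s.
First burn Δv₁ = |v_p − v₁| = 2.284 km/s.
At r₂, v₂ = √(μ/r₂) = 2.457 km/s.
Transfer-orbit speed at r₂: v_a = √[μ(2/r₂ − 1/a_t)] = 1.168 km/s.
Second burn Δv₂ = |v₂ − v_a| = 1.289 km/s.
Δv = Δv₁ + Δv₂ = 2.284 + 1.289 = 3.573 km/s.

Δv = 3573 m/s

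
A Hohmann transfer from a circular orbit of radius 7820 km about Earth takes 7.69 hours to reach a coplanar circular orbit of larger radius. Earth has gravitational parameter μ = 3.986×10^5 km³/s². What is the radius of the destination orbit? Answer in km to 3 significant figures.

Transfer time t = 7.69 hours = 27684 s, and t = π√(a_t³/μ).
So a_t = (μ t²/π²)^(1/3) = (3.986×10^5 × (27684)² / π²)^(1/3) = 31398 km.
Since a_t = (r₁ + r₂)/2, r₂ = 2a_t − r₁ = 2×31398 − 7820 = 54976 km.

r₂ = 55000 km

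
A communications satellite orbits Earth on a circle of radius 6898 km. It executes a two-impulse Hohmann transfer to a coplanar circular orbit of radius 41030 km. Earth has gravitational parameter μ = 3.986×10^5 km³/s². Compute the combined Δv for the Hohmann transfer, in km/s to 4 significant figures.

The Hohmann ellipse has a_t = (r₁ + r₂)/2 = 23964 km.
Circular speed at r₁: v₁ = √(μ/r₁) = √(3.986×10^5/6898) = 7.602 km/s.
On the transfer ellipse at r₁, vis-viva gives v_p = √[μ(2/r₁ − 1/a_t)] = 9.947 km/s.
First burn Δv₁ = |v_p − v₁| = 2.345 km/s.
Circular speed at r₂: v₂ = √(μ/r₂) = 3.117 km/s.
Transfer-orbit speed at r₂: v_a = √[μ(2/r₂ − 1/a_t)] = 1.672 km/s.
Second burn Δv₂ = |v₂ − v_a| = 1.445 km/s.
Δv = Δv₁ + Δv₂ = 2.345 + 1.445 = 3.790 km/s.

Δv = 3.790 km/s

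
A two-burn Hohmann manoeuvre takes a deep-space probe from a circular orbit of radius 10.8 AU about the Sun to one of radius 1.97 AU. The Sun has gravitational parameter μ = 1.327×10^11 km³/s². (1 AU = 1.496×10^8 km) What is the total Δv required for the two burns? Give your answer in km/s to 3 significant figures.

Δv = 10.4 km/s

In km: r₁ = 10.8 × 1.496×10^8 = 1.61568×10^9 km; r₂ = 1.97 × 1.496×10^8 = 2.94712×10^8 km.
Transfer-ellipse semi-major axis a_t = (r₁ + r₂)/2 = (1.61568×10^9 + 2.94712×10^8)/2 = 9.55196×10^8 km.
At r₁ the circular-orbit speed is v₁ = √(μ/r₁) = 9.063 km/s.
Transfer-orbit speed at r₁ (vis-viva): v_a = √[μ(2/r₁ − 1/a_t)] = 5.034 km/s.
First burn Δv₁ = |v_a − v₁| = 4.029 km/s.
Circular speed at r₂: v₂ = √(μ/r₂) = 21.2196 km/s.
Transfer-orbit speed at r₂: v_p = √[μ(2/r₂ − 1/a_t)] = 27.5974 km/s.
Second burn Δv₂ = |v₂ − v_p| = 6.378 km/s.
Total Δv = Δv₁ + Δv₂ = 10.41 km/s.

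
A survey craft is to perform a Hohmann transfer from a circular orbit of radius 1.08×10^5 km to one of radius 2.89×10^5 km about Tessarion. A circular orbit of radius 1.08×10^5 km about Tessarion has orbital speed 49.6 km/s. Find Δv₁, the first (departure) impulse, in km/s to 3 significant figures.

From the circular-orbit relation v² = μ/r at r = 1.08×10^5 km: μ = v²r = (49.6)² × 1.08×10^5 = 2.65697×10^8 km³/s².
Transfer-ellipse semi-major axis a_t = (r₁ + r₂)/2 = (1.080×10^5 + 2.890×10^5)/2 = 1.985×10^5 km.
Circular speed at r = 1.080×10^5 km: v_c = √(μ/r) = 49.60 km/s.
Transfer-orbit speed at the same r (vis-viva, a = a_t): v_t = √[μ(2/r − 1/a_t)] = 59.85 km/s.
Δv₁ = |v_t − v_c| = |59.85 − 49.60| = 10.25 km/s.

Δv₁ = 10.2 km/s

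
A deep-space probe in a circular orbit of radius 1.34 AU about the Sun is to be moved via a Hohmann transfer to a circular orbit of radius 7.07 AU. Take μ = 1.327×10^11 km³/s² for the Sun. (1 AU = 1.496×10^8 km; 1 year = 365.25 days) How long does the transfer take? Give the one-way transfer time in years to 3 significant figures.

In km: r₁ = 1.34 × 1.496×10^8 = 2.00464×10^8 km; r₂ = 7.07 × 1.496×10^8 = 1.057672×10^9 km.
Transfer-ellipse semi-major axis a_t = (r₁ + r₂)/2 = (2.00464×10^8 + 1.057672×10^9)/2 = 6.29068×10^8 km.
Half the transfer-orbit period gives t = π√(a_t³/μ) = 1.361×10^8 s.
Converting: 1.361×10^8 s ÷ 3.15576×10^7 s/year (365.25 × 86400) = 4.31 years.

t = 4.31 years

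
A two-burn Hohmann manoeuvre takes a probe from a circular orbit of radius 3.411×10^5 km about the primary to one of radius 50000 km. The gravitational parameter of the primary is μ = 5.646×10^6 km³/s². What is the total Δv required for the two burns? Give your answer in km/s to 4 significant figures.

Δv = 5.419 km/s

The Hohmann ellipse has a_t = (r₁ + r₂)/2 = 1.9555×10^5 km.
Circular speed at r₁: v₁ = √(μ/r₁) = √(5.646×10^6/3.411×10^5) = 4.068 km/s.
On the transfer ellipse at r₁, vis-viva equation gives v_a = √[μ(2/r₁ − 1/a_t)] = 2.057 km/s.
First burn Δv₁ = |v_a − v₁| = 2.011 km/s.
At r₂, v₂ = √(μ/r₂) = 10.6264 km/s.
Transfer-orbit speed at r₂: v_p = √[μ(2/r₂ − 1/a_t)] = 14.0345 km/s.
Second burn Δv₂ = |v₂ − v_p| = 3.408 km/s.
Δv = Δv₁ + Δv₂ = 2.011 + 3.408 = 5.419 km/s.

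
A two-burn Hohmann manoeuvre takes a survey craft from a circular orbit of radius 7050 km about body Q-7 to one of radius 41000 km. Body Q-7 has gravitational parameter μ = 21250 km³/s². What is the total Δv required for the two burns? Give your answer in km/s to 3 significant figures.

Δv = 0.862 km/s

The Hohmann ellipse has a_t = (r₁ + r₂)/2 = 24025 km.
At r₁ the circular-orbit speed is v₁ = √(μ/r₁) = 1.7361 km/s.
Transfer-orbit speed at r₁ (v² = μ(2/r − 1/a)): v_p = √[μ(2/r₁ − 1/a_t)] = 2.2680 km/s.
First burn Δv₁ = |v_p − v₁| = 0.5319 km/s.
Circular speed at r₂: v₂ = √(μ/r₂) = 0.7199 km/s.
Transfer-orbit speed at r₂: v_a = √[μ(2/r₂ − 1/a_t)] = 0.3900 km/s.
Second burn Δv₂ = |v₂ − v_a| = 0.3299 km/s.
Total Δv = Δv₁ + Δv₂ = 0.8618 km/s.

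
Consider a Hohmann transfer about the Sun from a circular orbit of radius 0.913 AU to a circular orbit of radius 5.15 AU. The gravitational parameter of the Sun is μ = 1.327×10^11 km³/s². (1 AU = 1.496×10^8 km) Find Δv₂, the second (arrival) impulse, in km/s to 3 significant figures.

In km: r₁ = 0.913 × 1.496×10^8 = 1.365848×10^8 km; r₂ = 5.15 × 1.496×10^8 = 7.7044×10^8 km.
Semi-major axis of the transfer orbit: a_t = (1.365848×10^8 + 7.7044×10^8)/2 = 4.535124×10^8 km.
On the circular orbit at r = 7.7044×10^8 km, v_c = √(μ/r) = 13.124 km/s.
Transfer-orbit speed at the same r (vis-viva, a = a_t): v_t = √[μ(2/r − 1/a_t)] = 7.2023 km/s.
Δv₂ = |v_t − v_c| = |7.2023 − 13.124| = 5.922 km/s.

Δv₂ = 5.92 km/s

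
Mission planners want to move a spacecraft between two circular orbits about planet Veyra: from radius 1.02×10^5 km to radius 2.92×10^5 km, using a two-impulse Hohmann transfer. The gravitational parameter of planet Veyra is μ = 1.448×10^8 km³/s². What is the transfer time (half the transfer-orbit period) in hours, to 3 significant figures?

t = 6.34 hours

The Hohmann ellipse has a_t = (r₁ + r₂)/2 = 1.970×10^5 km.
Half the transfer-orbit period gives t = π√(a_t³/μ) = 22830 s.
Converting: 22830 s ÷ 3600 s/hour = 6.34 hours.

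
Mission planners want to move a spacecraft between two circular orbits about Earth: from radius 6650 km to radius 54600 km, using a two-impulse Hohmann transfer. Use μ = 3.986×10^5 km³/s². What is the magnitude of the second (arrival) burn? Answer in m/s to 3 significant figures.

The Hohmann ellipse has a_t = (r₁ + r₂)/2 = 30625 km.
Circular speed at r = 54600 km: v_c = √(μ/r) = 2.702 km/s.
Transfer-orbit speed at the same r (vis-viva, a = a_t): v_t = √[μ(2/r − 1/a_t)] = 1.259 km/s.
Δv₂ = |v_t − v_c| = |1.259 − 2.702| = 1.443 km/s.

Δv₂ = 1440 m/s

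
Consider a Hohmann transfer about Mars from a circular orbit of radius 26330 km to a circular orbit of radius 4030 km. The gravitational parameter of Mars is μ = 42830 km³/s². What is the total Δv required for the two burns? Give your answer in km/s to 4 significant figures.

The Hohmann ellipse has a_t = (r₁ + r₂)/2 = 15180 km.
Circular speed at r₁: v₁ = √(μ/r₁) = √(42830/26330) = 1.27541 km/s.
On the transfer ellipse at r₁, v² = μ(2/r − 1/a) gives v_a = √[μ(2/r₁ − 1/a_t)] = 0.657151 km/s.
First burn Δv₁ = |v_a − v₁| = 0.61826 km/s.
Circular speed at r₂: v₂ = √(μ/r₂) = 3.2600 km/s.
Transfer-orbit speed at r₂: v_p = √[μ(2/r₂ − 1/a_t)] = 4.2935 km/s.
Second burn Δv₂ = |v₂ − v_p| = 1.0335 km/s.
Δv = Δv₁ + Δv₂ = 0.61826 + 1.0335 = 1.652 km/s.

Δv = 1.652 km/s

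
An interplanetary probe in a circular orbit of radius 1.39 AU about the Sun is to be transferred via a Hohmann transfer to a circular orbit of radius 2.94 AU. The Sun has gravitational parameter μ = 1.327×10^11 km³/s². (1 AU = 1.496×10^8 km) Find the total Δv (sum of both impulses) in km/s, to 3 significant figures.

In km: r₁ = 1.39 × 1.496×10^8 = 2.07944×10^8 km; r₂ = 2.94 × 1.496×10^8 = 4.39824×10^8 km.
Transfer-ellipse semi-major axis a_t = (r₁ + r₂)/2 = (2.07944×10^8 + 4.39824×10^8)/2 = 3.23884×10^8 km.
Circular speed at r₁: v₁ = √(μ/r₁) = √(1.327×10^11/2.07944×10^8) = 25.262 km/s.
Transfer-orbit speed at r₁ (v² = μ(2/r − 1/a)): v_p = √[μ(2/r₁ − 1/a_t)] = 29.438 km/s.
First burn Δv₁ = |v_p − v₁| = 4.176 km/s.
Circular speed at r₂: v₂ = √(μ/r₂) = 17.370 km/s.
Transfer-orbit speed at r₂: v_a = √[μ(2/r₂ − 1/a_t)] = 13.918 km/s.
Second burn Δv₂ = |v₂ − v_a| = 3.452 km/s.
Δv = Δv₁ + Δv₂ = 4.176 + 3.452 = 7.628 km/s.

Δv = 7.63 km/s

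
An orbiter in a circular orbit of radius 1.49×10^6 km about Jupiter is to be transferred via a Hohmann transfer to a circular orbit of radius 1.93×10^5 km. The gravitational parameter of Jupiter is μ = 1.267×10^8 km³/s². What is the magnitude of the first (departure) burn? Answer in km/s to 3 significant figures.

The Hohmann ellipse has a_t = (r₁ + r₂)/2 = 8.415×10^5 km.
On the circular orbit at r = 1.490×10^6 km, v_c = √(μ/r) = 9.221 km/s.
Transfer-orbit speed at the same r (vis-viva, a = a_t): v_t = √[μ(2/r − 1/a_t)] = 4.416 km/s.
Δv₁ = |v_t − v_c| = |4.416 − 9.221| = 4.805 km/s.

Δv₁ = 4.81 km/s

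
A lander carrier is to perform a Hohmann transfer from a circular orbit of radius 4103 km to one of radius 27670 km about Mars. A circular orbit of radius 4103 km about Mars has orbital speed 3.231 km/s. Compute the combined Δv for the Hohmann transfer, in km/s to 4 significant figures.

From the circular-orbit relation v² = μ/r at r = 4103 km: μ = v²r = (3.231)² × 4103 = 42832.7 km³/s².
Semi-major axis of the transfer orbit: a_t = (4103 + 27670)/2 = 15886.5 km.
At r₁ the circular-orbit speed is v₁ = √(μ/r₁) = 3.231 km/s.
Transfer-orbit speed at r₁ (vis-viva equation): v_p = √[μ(2/r₁ − 1/a_t)] = 4.264 km/s.
First burn Δv₁ = |v_p − v₁| = 1.033 km/s.
At r₂, v₂ = √(μ/r₂) = 1.2442 km/s.
Transfer-orbit speed at r₂: v_a = √[μ(2/r₂ − 1/a_t)] = 0.63230 km/s.
Second burn Δv₂ = |v₂ − v_a| = 0.6119 km/s.
Δv = Δv₁ + Δv₂ = 1.033 + 0.6119 = 1.645 km/s.

Δv = 1.645 km/s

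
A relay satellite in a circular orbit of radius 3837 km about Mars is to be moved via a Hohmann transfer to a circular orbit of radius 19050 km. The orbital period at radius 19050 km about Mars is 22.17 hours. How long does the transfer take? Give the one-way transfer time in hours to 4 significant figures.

From Kepler's third law T² = 4π²r³/μ at r = 19050 km, T = 22.17 hours = 22.17 × 3600 s = 79812 s: μ = 4π²r³/T² = 42845.8 km³/s².
Transfer-ellipse semi-major axis a_t = (r₁ + r₂)/2 = (3837 + 19050)/2 = 11443.5 km.
By Kepler's third law the transfer-orbit period is T = 2π√(a_t³/μ), so t = T/2 = 18580 s.
Converting: 18580 s ÷ 3600 s/hour = 5.161 hours.

t = 5.161 hours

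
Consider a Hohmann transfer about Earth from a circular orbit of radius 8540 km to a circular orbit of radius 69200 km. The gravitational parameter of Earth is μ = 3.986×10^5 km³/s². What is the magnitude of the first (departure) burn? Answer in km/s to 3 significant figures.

Δv₁ = 2.28 km/s

The Hohmann ellipse has a_t = (r₁ + r₂)/2 = 38870 km.
On the circular orbit at r = 8540 km, v_c = √(μ/r) = 6.832 km/s.
Transfer-orbit speed at the same r (vis-viva, a = a_t): v_t = √[μ(2/r − 1/a_t)] = 9.116 km/s.
Δv₁ = |v_t − v_c| = |9.116 − 6.832| = 2.284 km/s.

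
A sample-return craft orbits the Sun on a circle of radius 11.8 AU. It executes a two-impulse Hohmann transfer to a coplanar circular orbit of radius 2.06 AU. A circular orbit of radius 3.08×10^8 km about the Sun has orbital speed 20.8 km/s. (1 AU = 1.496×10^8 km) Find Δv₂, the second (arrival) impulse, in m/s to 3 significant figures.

From the circular-orbit relation v² = μ/r at r = 3.08×10^8 km: μ = v²r = (20.8)² × 3.08×10^8 = 1.33253×10^11 km³/s².
In km: r₁ = 11.8 × 1.496×10^8 = 1.76528×10^9 km; r₂ = 2.06 × 1.496×10^8 = 3.08176×10^8 km.
The Hohmann ellipse has a_t = (r₁ + r₂)/2 = 1.036728×10^9 km.
Circular speed at r = 3.08176×10^8 km: v_c = √(μ/r) = 20.79 km/s.
Transfer-orbit speed at the same r (vis-viva, a = a_t): v_t = √[μ(2/r − 1/a_t)] = 27.13 km/s.
Δv₂ = |v_t − v_c| = |27.13 − 20.79| = 6.340 km/s.

Δv₂ = 6340 m/s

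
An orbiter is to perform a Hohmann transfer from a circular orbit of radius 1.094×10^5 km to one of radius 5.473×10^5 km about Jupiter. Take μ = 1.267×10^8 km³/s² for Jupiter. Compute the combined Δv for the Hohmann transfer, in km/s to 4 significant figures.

Δv = 16.34 km/s

The Hohmann ellipse has a_t = (r₁ + r₂)/2 = 3.2835×10^5 km.
At r₁ the circular-orbit speed is v₁ = √(μ/r₁) = 34.031 km/s.
On the transfer ellipse at r₁, v² = μ(2/r − 1/a) gives v_p = √[μ(2/r₁ − 1/a_t)] = 43.936 km/s.
First burn Δv₁ = |v_p − v₁| = 9.905 km/s.
Circular speed at r₂: v₂ = √(μ/r₂) = 15.2151 km/s.
Transfer-orbit speed at r₂: v_a = √[μ(2/r₂ − 1/a_t)] = 8.78245 km/s.
Second burn Δv₂ = |v₂ − v_a| = 6.433 km/s.
Δv = Δv₁ + Δv₂ = 9.905 + 6.433 = 16.34 km/s.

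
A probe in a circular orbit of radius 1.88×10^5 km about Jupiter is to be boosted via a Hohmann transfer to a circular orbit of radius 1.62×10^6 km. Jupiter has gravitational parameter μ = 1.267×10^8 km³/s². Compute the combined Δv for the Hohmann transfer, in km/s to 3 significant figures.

The Hohmann ellipse has a_t = (r₁ + r₂)/2 = 9.040×10^5 km.
Circular speed at r₁: v₁ = √(μ/r₁) = √(1.267×10^8/1.880×10^5) = 25.960 km/s.
Transfer-orbit speed at r₁ (vis-viva): v_p = √[μ(2/r₁ − 1/a_t)] = 34.752 km/s.
First burn Δv₁ = |v_p − v₁| = 8.792 km/s.
At r₂, v₂ = √(μ/r₂) = 8.844 km/s.
Transfer-orbit speed at r₂: v_a = √[μ(2/r₂ − 1/a_t)] = 4.033 km/s.
Second burn Δv₂ = |v₂ − v_a| = 4.811 km/s.
Total Δv = Δv₁ + Δv₂ = 13.60 km/s.

Δv = 13.6 km/s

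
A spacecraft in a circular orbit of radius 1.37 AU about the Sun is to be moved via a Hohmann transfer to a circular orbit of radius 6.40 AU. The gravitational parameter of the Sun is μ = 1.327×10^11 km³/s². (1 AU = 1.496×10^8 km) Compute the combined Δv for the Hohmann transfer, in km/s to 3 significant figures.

Δv = 12.0 km/s

In km: r₁ = 1.37 × 1.496×10^8 = 2.04952×10^8 km; r₂ = 6.40 × 1.496×10^8 = 9.5744×10^8 km.
The Hohmann ellipse has a_t = (r₁ + r₂)/2 = 5.81196×10^8 km.
Circular speed at r₁: v₁ = √(μ/r₁) = √(1.327×10^11/2.04952×10^8) = 25.445 km/s.
Transfer-orbit speed at r₁ (vis-viva equation): v_p = √[μ(2/r₁ − 1/a_t)] = 32.659 km/s.
First burn Δv₁ = |v_p − v₁| = 7.214 km/s.
Circular speed at r₂: v₂ = √(μ/r₂) = 11.773 km/s.
Transfer-orbit speed at r₂: v_a = √[μ(2/r₂ − 1/a_t)] = 6.9911 km/s.
Second burn Δv₂ = |v₂ − v_a| = 4.782 km/s.
Total Δv = Δv₁ + Δv₂ = 12.00 km/s.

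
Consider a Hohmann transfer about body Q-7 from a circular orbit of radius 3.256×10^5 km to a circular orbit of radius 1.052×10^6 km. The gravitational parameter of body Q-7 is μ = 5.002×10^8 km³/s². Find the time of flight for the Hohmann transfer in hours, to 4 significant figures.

t = 22.31 hours

Semi-major axis of the transfer orbit: a_t = (3.256×10^5 + 1.052×10^6)/2 = 6.888×10^5 km.
Half the transfer-orbit period gives t = π√(a_t³/μ) = 80300 s.
Converting: 80300 s ÷ 3600 s/hour = 22.31 hours.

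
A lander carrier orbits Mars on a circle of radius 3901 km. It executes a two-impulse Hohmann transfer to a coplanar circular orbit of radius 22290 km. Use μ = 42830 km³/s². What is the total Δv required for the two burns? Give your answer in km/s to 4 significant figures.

Transfer-ellipse semi-major axis a_t = (r₁ + r₂)/2 = (3901 + 22290)/2 = 13095.5 km.
At r₁ the circular-orbit speed is v₁ = √(μ/r₁) = 3.3135 km/s.
Transfer-orbit speed at r₁ (vis-viva): v_p = √[μ(2/r₁ − 1/a_t)] = 4.3229 km/s.
First burn Δv₁ = |v_p − v₁| = 1.009 km/s.
At r₂, v₂ = √(μ/r₂) = 1.3862 km/s.
Transfer-orbit speed at r₂: v_a = √[μ(2/r₂ − 1/a_t)] = 0.75656 km/s.
Second burn Δv₂ = |v₂ − v_a| = 0.6296 km/s.
Δv = Δv₁ + Δv₂ = 1.009 + 0.6296 = 1.639 km/s.

Δv = 1.639 km/s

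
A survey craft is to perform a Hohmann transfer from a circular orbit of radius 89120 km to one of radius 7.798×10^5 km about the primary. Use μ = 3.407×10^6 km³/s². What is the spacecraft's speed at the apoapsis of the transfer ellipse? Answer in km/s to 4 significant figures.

v = 0.9467 km/s

Semi-major axis of the transfer orbit: a_t = (89120 + 7.798×10^5)/2 = 4.3446×10^5 km.
At apoapsis, r = 7.798×10^5 km.
From the vis-viva equation, v = √[μ(2/r − 1/a_t)] = 0.9467 km/s.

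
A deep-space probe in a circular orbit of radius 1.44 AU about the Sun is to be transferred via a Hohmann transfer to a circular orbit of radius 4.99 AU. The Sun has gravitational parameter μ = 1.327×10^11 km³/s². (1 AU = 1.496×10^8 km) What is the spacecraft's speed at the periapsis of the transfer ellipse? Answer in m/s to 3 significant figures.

In km: r₁ = 1.44 × 1.496×10^8 = 2.15424×10^8 km; r₂ = 4.99 × 1.496×10^8 = 7.46504×10^8 km.
The Hohmann ellipse has a_t = (r₁ + r₂)/2 = 4.80964×10^8 km.
At periapsis, r = 2.15424×10^8 km.
From the vis-viva equation, v = √[μ(2/r − 1/a_t)] = 30.92 km/s.

v = 30900 m/s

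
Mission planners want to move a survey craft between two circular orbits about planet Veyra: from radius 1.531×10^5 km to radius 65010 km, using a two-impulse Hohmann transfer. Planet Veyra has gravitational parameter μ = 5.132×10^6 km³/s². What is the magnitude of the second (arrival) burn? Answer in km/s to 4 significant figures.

The Hohmann ellipse has a_t = (r₁ + r₂)/2 = 1.09055×10^5 km.
Circular speed at r = 65010 km: v_c = √(μ/r) = 8.8849 km/s.
Vis-viva on the transfer ellipse at r = 65010 km gives v_t = √[μ(2/r − 1/a_t)] = 10.527 km/s.
Δv₂ = |v_t − v_c| = |10.527 − 8.8849| = 1.642 km/s.

Δv₂ = 1.642 km/s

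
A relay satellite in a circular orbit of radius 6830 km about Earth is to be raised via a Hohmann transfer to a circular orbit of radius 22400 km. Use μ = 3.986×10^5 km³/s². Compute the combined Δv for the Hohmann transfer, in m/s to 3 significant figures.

Semi-major axis of the transfer orbit: a_t = (6830 + 22400)/2 = 14615 km.
At r₁ the circular-orbit speed is v₁ = √(μ/r₁) = 7.6394 km/s.
Transfer-orbit speed at r₁ (v² = μ(2/r − 1/a)): v_p = √[μ(2/r₁ − 1/a_t)] = 9.4576 km/s.
First burn Δv₁ = |v_p − v₁| = 1.818 km/s.
At r₂, v₂ = √(μ/r₂) = 4.2184 km/s.
Transfer-orbit speed at r₂: v_a = √[μ(2/r₂ − 1/a_t)] = 2.8837 km/s.
Second burn Δv₂ = |v₂ − v_a| = 1.335 km/s.
Total Δv = Δv₁ + Δv₂ = 3.153 km/s.

Δv = 3150 m/s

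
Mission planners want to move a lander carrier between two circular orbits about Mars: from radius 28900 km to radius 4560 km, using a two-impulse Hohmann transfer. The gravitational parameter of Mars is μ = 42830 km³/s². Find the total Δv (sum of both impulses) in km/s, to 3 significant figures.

Semi-major axis of the transfer orbit: a_t = (28900 + 4560)/2 = 16730 km.
Circular speed at r₁: v₁ = √(μ/r₁) = √(42830/28900) = 1.2174 km/s.
On the transfer ellipse at r₁, v² = μ(2/r − 1/a) gives v_a = √[μ(2/r₁ − 1/a_t)] = 0.63556 km/s.
First burn Δv₁ = |v_a − v₁| = 0.5818 km/s.
At r₂, v₂ = √(μ/r₂) = 3.0647 km/s.
Transfer-orbit speed at r₂: v_p = √[μ(2/r₂ − 1/a_t)] = 4.0280 km/s.
Second burn Δv₂ = |v₂ − v_p| = 0.9633 km/s.
Δv = Δv₁ + Δv₂ = 0.5818 + 0.9633 = 1.545 km/s.

Δv = 1.55 km/s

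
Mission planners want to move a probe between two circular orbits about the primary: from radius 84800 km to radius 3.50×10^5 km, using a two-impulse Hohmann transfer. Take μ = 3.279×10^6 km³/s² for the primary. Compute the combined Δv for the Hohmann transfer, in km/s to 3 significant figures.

Semi-major axis of the transfer orbit: a_t = (84800 + 3.500×10^5)/2 = 2.174×10^5 km.
At r₁ the circular-orbit speed is v₁ = √(μ/r₁) = 6.218 km/s.
Transfer-orbit speed at r₁ (v² = μ(2/r − 1/a)): v_p = √[μ(2/r₁ − 1/a_t)] = 7.890 km/s.
First burn Δv₁ = |v_p − v₁| = 1.672 km/s.
At r₂, v₂ = √(μ/r₂) = 3.061 km/s.
Transfer-orbit speed at r₂: v_a = √[μ(2/r₂ − 1/a_t)] = 1.912 km/s.
Second burn Δv₂ = |v₂ − v_a| = 1.149 km/s.
Δv = Δv₁ + Δv₂ = 1.672 + 1.149 = 2.821 km/s.

Δv = 2.82 km/s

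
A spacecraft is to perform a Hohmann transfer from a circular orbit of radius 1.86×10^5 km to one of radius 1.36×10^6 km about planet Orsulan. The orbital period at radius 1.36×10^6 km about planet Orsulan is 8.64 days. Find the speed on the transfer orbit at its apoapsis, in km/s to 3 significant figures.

v = 5.62 km/s

From Kepler's third law T² = 4π²r³/μ at r = 1.36×10^6 km, T = 8.64 days = 8.64 × 86400 s = 7.46496×10^5 s: μ = 4π²r³/T² = 1.78206×10^8 km³/s².
Transfer-ellipse semi-major axis a_t = (r₁ + r₂)/2 = (1.860×10^5 + 1.360×10^6)/2 = 7.730×10^5 km.
The apoapsis of the transfer ellipse is at r = 1.360×10^6 km.
Applying v² = μ(2/r − 1/a_t): v = 5.615 km/s.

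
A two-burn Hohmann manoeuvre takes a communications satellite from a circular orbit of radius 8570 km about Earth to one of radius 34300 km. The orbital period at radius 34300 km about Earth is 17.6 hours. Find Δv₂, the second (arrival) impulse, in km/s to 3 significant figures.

Δv₂ = 1.25 km/s

From Kepler's third law T² = 4π²r³/μ at r = 34300 km, T = 17.6 hours = 17.6 × 3600 s = 63360 s: μ = 4π²r³/T² = 3.96837×10^5 km³/s².
The Hohmann ellipse has a_t = (r₁ + r₂)/2 = 21435 km.
On the circular orbit at r = 34300 km, v_c = √(μ/r) = 3.4014 km/s.
Vis-viva on the transfer ellipse at r = 34300 km gives v_t = √[μ(2/r − 1/a_t)] = 2.1507 km/s.
Δv₂ = |v_t − v_c| = |2.1507 − 3.4014| = 1.251 km/s.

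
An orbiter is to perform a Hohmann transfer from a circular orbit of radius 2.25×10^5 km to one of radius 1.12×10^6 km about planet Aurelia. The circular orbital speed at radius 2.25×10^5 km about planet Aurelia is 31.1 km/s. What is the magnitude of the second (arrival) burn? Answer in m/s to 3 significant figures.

Δv₂ = 5880 m/s

From the circular-orbit relation v² = μ/r at r = 2.25×10^5 km: μ = v²r = (31.1)² × 2.25×10^5 = 2.17622×10^8 km³/s².
Transfer-ellipse semi-major axis a_t = (r₁ + r₂)/2 = (2.250×10^5 + 1.120×10^6)/2 = 6.725×10^5 km.
On the circular orbit at r = 1.120×10^6 km, v_c = √(μ/r) = 13.94 km/s.
Vis-viva on the transfer ellipse at r = 1.120×10^6 km gives v_t = √[μ(2/r − 1/a_t)] = 8.063 km/s.
Δv₂ = |v_t − v_c| = |8.063 − 13.94| = 5.877 km/s.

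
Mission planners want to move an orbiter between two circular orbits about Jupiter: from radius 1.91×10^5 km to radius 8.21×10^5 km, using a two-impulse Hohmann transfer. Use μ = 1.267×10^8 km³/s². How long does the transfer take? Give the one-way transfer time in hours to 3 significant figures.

t = 27.9 hours

Transfer-ellipse semi-major axis a_t = (r₁ + r₂)/2 = (1.910×10^5 + 8.210×10^5)/2 = 5.060×10^5 km.
Half the transfer-orbit period gives t = π√(a_t³/μ) = 1.005×10^5 s.
Converting: 1.005×10^5 s ÷ 3600 s/hour = 27.9 hours.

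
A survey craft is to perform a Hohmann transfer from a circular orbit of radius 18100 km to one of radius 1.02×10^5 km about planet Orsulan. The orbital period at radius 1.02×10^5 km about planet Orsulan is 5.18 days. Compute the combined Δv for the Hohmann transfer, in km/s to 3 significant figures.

Δv = 1.68 km/s

From Kepler's third law T² = 4π²r³/μ at r = 1.02×10^5 km, T = 5.18 days = 5.18 × 86400 s = 4.47552×10^5 s: μ = 4π²r³/T² = 2.09157×10^5 km³/s².
Transfer-ellipse semi-major axis a_t = (r₁ + r₂)/2 = (18100 + 1.020×10^5)/2 = 60050 km.
Circular speed at r₁: v₁ = √(μ/r₁) = √(2.09157×10^5/18100) = 3.399 km/s.
Transfer-orbit speed at r₁ (vis-viva): v_p = √[μ(2/r₁ − 1/a_t)] = 4.430 km/s.
First burn Δv₁ = |v_p − v₁| = 1.031 km/s.
Circular speed at r₂: v₂ = √(μ/r₂) = 1.432 km/s.
Transfer-orbit speed at r₂: v_a = √[μ(2/r₂ − 1/a_t)] = 0.7862 km/s.
Second burn Δv₂ = |v₂ − v_a| = 0.6458 km/s.
Total Δv = Δv₁ + Δv₂ = 1.677 km/s.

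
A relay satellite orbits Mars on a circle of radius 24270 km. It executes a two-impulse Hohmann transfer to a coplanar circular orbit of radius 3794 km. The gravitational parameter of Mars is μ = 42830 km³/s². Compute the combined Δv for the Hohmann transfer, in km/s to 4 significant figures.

Δv = 1.697 km/s

Transfer-ellipse semi-major axis a_t = (r₁ + r₂)/2 = (24270 + 3794)/2 = 14032 km.
At r₁ the circular-orbit speed is v₁ = √(μ/r₁) = 1.32843 km/s.
On the transfer ellipse at r₁, v² = μ(2/r − 1/a) gives v_a = √[μ(2/r₁ − 1/a_t)] = 0.690761 km/s.
First burn Δv₁ = |v_a − v₁| = 0.6377 km/s.
Circular speed at r₂: v₂ = √(μ/r₂) = 3.360 km/s.
Transfer-orbit speed at r₂: v_p = √[μ(2/r₂ − 1/a_t)] = 4.419 km/s.
Second burn Δv₂ = |v₂ − v_p| = 1.059 km/s.
Δv = Δv₁ + Δv₂ = 0.6377 + 1.059 = 1.697 km/s.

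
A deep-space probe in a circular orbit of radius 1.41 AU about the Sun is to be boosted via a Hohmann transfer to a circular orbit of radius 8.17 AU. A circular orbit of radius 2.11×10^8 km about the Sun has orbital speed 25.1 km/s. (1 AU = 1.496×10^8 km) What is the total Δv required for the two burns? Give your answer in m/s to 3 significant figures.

From the circular-orbit relation v² = μ/r at r = 2.11×10^8 km: μ = v²r = (25.1)² × 2.11×10^8 = 1.32932×10^11 km³/s².
In km: r₁ = 1.41 × 1.496×10^8 = 2.10936×10^8 km; r₂ = 8.17 × 1.496×10^8 = 1.222232×10^9 km.
The Hohmann ellipse has a_t = (r₁ + r₂)/2 = 7.16584×10^8 km.
At r₁ the circular-orbit speed is v₁ = √(μ/r₁) = 25.104 km/s.
Transfer-orbit speed at r₁ (v² = μ(2/r − 1/a)): v_p = √[μ(2/r₁ − 1/a_t)] = 32.786 km/s.
First burn Δv₁ = |v_p − v₁| = 7.682 km/s.
At r₂, v₂ = √(μ/r₂) = 10.429 km/s.
Transfer-orbit speed at r₂: v_a = √[μ(2/r₂ − 1/a_t)] = 5.6582 km/s.
Second burn Δv₂ = |v₂ − v_a| = 4.771 km/s.
Δv = Δv₁ + Δv₂ = 7.682 + 4.771 = 12.45 km/s.

Δv = 12500 m/s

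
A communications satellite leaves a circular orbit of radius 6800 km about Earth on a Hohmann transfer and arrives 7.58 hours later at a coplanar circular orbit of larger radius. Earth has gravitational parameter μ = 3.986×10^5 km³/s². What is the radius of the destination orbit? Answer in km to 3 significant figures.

Transfer time t = 7.58 hours = 27288 s, and t = π√(a_t³/μ).
So a_t = (μ t²/π²)^(1/3) = (3.986×10^5 × (27288)² / π²)^(1/3) = 31098 km.
Since a_t = (r₁ + r₂)/2, r₂ = 2a_t − r₁ = 2×31098 − 6800 = 55396 km.

r₂ = 55400 km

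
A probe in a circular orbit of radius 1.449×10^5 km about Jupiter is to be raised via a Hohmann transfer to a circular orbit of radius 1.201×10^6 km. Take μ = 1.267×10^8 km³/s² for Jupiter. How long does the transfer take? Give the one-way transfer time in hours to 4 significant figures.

t = 42.80 hours

Transfer-ellipse semi-major axis a_t = (r₁ + r₂)/2 = (1.449×10^5 + 1.201×10^6)/2 = 6.7295×10^5 km.
By Kepler's third law the transfer-orbit period is T = 2π√(a_t³/μ), so t = T/2 = 1.5408×10^5 s.
Converting: 1.5408×10^5 s ÷ 3600 s/hour = 42.80 hours.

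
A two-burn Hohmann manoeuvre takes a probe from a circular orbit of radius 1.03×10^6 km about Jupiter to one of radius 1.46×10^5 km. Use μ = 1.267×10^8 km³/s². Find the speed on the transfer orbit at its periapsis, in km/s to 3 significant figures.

v = 39.0 km/s

Semi-major axis of the transfer orbit: a_t = (1.030×10^6 + 1.460×10^5)/2 = 5.880×10^5 km.
The periapsis of the transfer ellipse is at r = 1.460×10^5 km.
Vis-viva: v = √[μ(2/r − 1/a_t)] = √[1.267×10^8 × (2/1.460×10^5 − 1/5.880×10^5)] = 38.99 km/s.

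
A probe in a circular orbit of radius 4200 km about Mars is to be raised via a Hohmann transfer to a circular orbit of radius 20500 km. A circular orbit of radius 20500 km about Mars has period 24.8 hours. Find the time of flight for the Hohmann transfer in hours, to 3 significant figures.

t = 5.80 hours

From Kepler's third law T² = 4π²r³/μ at r = 20500 km, T = 24.8 hours = 24.8 × 3600 s = 89280 s: μ = 4π²r³/T² = 42669.0 km³/s².
Transfer-ellipse semi-major axis a_t = (r₁ + r₂)/2 = (4200 + 20500)/2 = 12350 km.
By Kepler's third law the transfer-orbit period is T = 2π√(a_t³/μ), so t = T/2 = 20870 s.
Converting: 20870 s ÷ 3600 s/hour = 5.80 hours.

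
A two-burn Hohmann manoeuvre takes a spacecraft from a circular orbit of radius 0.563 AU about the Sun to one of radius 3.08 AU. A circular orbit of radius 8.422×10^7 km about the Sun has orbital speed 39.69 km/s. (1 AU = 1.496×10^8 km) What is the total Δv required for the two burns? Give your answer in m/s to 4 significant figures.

From the circular-orbit relation v² = μ/r at r = 8.422×10^7 km: μ = v²r = (39.69)² × 8.422×10^7 = 1.32671×10^11 km³/s².
In km: r₁ = 0.563 × 1.496×10^8 = 8.42248×10^7 km; r₂ = 3.08 × 1.496×10^8 = 4.60768×10^8 km.
Transfer-ellipse semi-major axis a_t = (r₁ + r₂)/2 = (8.42248×10^7 + 4.60768×10^8)/2 = 2.724964×10^8 km.
Circular speed at r₁: v₁ = √(μ/r₁) = √(1.32671×10^11/8.42248×10^7) = 39.6889 km/s.
Transfer-orbit speed at r₁ (vis-viva equation): v_p = √[μ(2/r₁ − 1/a_t)] = 51.6095 km/s.
First burn Δv₁ = |v_p − v₁| = 11.921 km/s.
Circular speed at r₂: v₂ = √(μ/r₂) = 16.96866 km/s.
Transfer-orbit speed at r₂: v_a = √[μ(2/r₂ − 1/a_t)] = 9.433811 km/s.
Second burn Δv₂ = |v₂ − v_a| = 7.5348 km/s.
Δv = Δv₁ + Δv₂ = 11.921 + 7.5348 = 19.46 km/s.

Δv = 19460 m/s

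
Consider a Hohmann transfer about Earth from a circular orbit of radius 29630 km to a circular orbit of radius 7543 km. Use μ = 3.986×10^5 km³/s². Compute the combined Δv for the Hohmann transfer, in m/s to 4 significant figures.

Δv = 3240 m/s

Transfer-ellipse semi-major axis a_t = (r₁ + r₂)/2 = (29630 + 7543)/2 = 18586.5 km.
At r₁ the circular-orbit speed is v₁ = √(μ/r₁) = 3.668 km/s.
On the transfer ellipse at r₁, v² = μ(2/r − 1/a) gives v_a = √[μ(2/r₁ − 1/a_t)] = 2.337 km/s.
First burn Δv₁ = |v_a − v₁| = 1.331 km/s.
Circular speed at r₂: v₂ = √(μ/r₂) = 7.269 km/s.
Transfer-orbit speed at r₂: v_p = √[μ(2/r₂ − 1/a_t)] = 9.178 km/s.
Second burn Δv₂ = |v₂ − v_p| = 1.909 km/s.
Total Δv = Δv₁ + Δv₂ = 3.240 km/s.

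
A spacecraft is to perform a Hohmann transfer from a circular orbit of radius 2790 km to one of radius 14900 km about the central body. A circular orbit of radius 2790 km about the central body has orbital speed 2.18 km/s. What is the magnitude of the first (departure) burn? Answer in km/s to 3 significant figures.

Δv₁ = 0.649 km/s

From the circular-orbit relation v² = μ/r at r = 2790 km: μ = v²r = (2.18)² × 2790 = 13259.2 km³/s².
Semi-major axis of the transfer orbit: a_t = (2790 + 14900)/2 = 8845 km.
On the circular orbit at r = 2790 km, v_c = √(μ/r) = 2.1800 km/s.
Transfer-orbit speed at the same r (vis-viva, a = a_t): v_t = √[μ(2/r − 1/a_t)] = 2.8294 km/s.
Δv₁ = |v_t − v_c| = |2.8294 − 2.1800| = 0.6494 km/s.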